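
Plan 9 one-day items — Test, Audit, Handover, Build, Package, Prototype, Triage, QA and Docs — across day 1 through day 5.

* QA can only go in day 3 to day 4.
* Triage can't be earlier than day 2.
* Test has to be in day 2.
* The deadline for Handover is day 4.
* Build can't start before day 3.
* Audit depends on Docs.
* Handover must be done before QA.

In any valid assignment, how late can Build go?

Build is available from day 3.
Build at day 5 is achievable: Triage in day 2, Audit in day 2, Prototype in day 1, Handover in day 1, Package in day 1, Test in day 2, Docs in day 1, Build in day 5, QA in day 3.

day 5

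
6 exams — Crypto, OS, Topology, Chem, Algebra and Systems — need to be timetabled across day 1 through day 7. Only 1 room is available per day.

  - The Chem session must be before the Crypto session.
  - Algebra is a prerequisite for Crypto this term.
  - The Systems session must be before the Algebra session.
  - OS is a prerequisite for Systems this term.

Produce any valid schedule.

Chem in day 4; Topology in day 6; Systems in day 2; Crypto in day 5; OS in day 1; Algebra in day 3

Checking: Chem(day 4) before Crypto(day 5); Systems(day 2) before Algebra(day 3); OS(day 1) before Systems(day 2); Algebra(day 3) before Crypto(day 5); max 1 per day (cap 1).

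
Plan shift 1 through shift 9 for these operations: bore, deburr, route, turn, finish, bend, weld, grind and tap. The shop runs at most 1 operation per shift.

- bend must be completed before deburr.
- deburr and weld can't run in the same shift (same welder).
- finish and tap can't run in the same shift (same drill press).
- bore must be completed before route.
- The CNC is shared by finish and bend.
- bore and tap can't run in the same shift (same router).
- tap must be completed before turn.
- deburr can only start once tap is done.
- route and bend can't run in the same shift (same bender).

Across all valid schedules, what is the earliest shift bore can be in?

Downstream work caps bore at shift 8.
bore at shift 1 is achievable: weld -> shift 8; deburr -> shift 4; turn -> shift 6; grind -> shift 9; bend -> shift 3; finish -> shift 7; bore -> shift 1; tap -> shift 2; route -> shift 5.

shift 1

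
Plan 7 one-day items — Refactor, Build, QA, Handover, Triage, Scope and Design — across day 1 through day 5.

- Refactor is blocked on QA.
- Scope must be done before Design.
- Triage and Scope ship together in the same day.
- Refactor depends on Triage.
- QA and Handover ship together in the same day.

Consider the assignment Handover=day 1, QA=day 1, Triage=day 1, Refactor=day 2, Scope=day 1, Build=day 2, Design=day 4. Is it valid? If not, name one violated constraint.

Scope must be done before Design — holds.
Refactor depends on Triage — holds.
Triage and Scope ship together in the same day — holds.
Refactor is blocked on QA — holds.
QA and Handover ship together in the same day — holds.

Yes, all constraints hold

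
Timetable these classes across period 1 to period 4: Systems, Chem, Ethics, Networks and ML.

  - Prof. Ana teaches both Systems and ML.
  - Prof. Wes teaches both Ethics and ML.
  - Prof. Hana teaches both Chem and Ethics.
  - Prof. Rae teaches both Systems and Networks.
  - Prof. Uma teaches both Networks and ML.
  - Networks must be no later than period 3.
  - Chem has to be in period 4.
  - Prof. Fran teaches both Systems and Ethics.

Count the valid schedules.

30

Splitting on Systems: it can be period 1 (6), period 2 (6), period 3 (6), period 4 (12). Listing each branch's schedules as (Chem, Ethics, Networks, ML) by period number:
Systems=period 1: (4,2,2,3) (4,2,2,4) (4,2,3,4) (4,3,2,4) (4,3,3,2) (4,3,3,4) — 6.
Systems=period 2: (4,1,1,3) (4,1,1,4) (4,1,3,4) (4,3,1,4) (4,3,3,1) (4,3,3,4) — 6.
Systems=period 3: (4,1,1,2) (4,1,1,4) (4,1,2,4) (4,2,1,4) (4,2,2,1) (4,2,2,4) — 6.
Systems=period 4: (4,1,1,2) (4,1,1,3) (4,1,2,3) (4,1,3,2) (4,2,1,3) (4,2,2,1) (4,2,2,3) (4,2,3,1) (4,3,1,2) (4,3,2,1) (4,3,3,1) (4,3,3,2) — 12.
Summing: 6 + 6 + 6 + 12 = 30.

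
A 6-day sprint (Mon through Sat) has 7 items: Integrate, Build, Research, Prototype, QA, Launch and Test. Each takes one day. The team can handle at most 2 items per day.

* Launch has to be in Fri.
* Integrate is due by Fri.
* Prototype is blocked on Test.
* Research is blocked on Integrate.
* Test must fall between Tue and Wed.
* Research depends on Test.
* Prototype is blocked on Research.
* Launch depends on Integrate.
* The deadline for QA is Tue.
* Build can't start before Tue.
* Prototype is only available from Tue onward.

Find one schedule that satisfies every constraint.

Build in Tue, Launch in Fri, Prototype in Thu, Integrate in Mon, Test in Tue, QA in Mon, Research in Wed

Checking: Test(Tue) before Prototype(Thu); Test(Tue) before Research(Wed); Integrate(Mon) before Research(Wed); Integrate(Mon) before Launch(Fri); Research(Wed) before Prototype(Thu); Integrate=Mon in [Mon,Fri]; Test=Tue in [Tue,Wed]; Build=Tue in [Tue,Sat]; QA=Mon in [Mon,Tue]; Launch=Fri in [Fri,Fri]; Prototype=Thu in [Tue,Sat]; max 2 per day (cap 2).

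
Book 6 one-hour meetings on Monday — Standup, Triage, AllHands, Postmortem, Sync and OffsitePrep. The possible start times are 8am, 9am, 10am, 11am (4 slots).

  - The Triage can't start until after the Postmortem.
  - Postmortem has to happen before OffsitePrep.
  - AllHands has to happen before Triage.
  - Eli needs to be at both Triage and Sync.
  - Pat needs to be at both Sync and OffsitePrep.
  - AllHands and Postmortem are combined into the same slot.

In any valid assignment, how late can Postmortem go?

Downstream work caps Postmortem at 10am.
Postmortem at 10am is achievable: AllHands=10am; OffsitePrep=11am; Standup=8am; Triage=11am; Sync=8am; Postmortem=10am.

10am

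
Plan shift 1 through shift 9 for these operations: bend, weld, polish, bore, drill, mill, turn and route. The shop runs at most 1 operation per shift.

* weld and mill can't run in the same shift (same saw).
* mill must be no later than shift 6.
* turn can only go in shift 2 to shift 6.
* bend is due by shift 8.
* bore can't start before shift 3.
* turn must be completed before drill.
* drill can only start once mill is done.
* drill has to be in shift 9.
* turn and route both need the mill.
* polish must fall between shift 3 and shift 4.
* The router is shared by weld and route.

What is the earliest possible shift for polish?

Polish is available from shift 3; polish's own window allows nothing later than shift 4.
polish at shift 3 is achievable: route -> shift 7; bore -> shift 4; mill -> shift 1; turn -> shift 2; polish -> shift 3; bend -> shift 5; weld -> shift 6; drill -> shift 9.

shift 3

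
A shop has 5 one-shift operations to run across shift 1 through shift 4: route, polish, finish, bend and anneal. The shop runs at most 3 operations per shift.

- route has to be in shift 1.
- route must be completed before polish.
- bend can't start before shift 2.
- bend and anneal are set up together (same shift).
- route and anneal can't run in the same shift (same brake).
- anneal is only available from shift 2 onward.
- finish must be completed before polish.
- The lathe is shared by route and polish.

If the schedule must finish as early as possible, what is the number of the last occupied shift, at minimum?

The precedence chain requires at least 2 distinct shifts.
With at most 3 per shift and 5 operations, at least 2 shifts are needed.
2 works (last occupied shift: shift 2): for example finish=shift 1, polish=shift 2, bend=shift 2, anneal=shift 2, route=shift 1.

2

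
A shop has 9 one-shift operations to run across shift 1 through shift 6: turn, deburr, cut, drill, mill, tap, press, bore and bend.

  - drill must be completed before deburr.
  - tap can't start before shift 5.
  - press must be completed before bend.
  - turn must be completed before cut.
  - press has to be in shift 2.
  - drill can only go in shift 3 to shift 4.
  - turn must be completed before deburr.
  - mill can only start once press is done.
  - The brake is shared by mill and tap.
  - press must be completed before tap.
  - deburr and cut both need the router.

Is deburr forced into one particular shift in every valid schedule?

No

deburr can be shift 4 (e.g. bore -> shift 1, drill -> shift 3, press -> shift 2, tap -> shift 5, bend -> shift 3, turn -> shift 1, cut -> shift 2, mill -> shift 3, deburr -> shift 4) or shift 5 (e.g. press -> shift 2; bore -> shift 1; turn -> shift 1; cut -> shift 2; mill -> shift 3; drill -> shift 3; tap -> shift 5; deburr -> shift 5; bend -> shift 3).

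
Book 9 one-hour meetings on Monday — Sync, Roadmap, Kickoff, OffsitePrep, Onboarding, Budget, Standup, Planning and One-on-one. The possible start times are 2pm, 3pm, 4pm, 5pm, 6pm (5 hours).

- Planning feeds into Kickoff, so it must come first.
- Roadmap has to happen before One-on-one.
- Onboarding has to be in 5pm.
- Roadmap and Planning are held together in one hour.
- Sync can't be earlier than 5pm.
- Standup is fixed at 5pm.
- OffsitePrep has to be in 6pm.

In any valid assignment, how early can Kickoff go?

Precedence pushes Kickoff to at least 3pm.
Kickoff at 3pm is achievable: Kickoff -> 3pm, Budget -> 2pm, Roadmap -> 2pm, One-on-one -> 3pm, Onboarding -> 5pm, Planning -> 2pm, OffsitePrep -> 6pm, Standup -> 5pm, Sync -> 5pm.

3pm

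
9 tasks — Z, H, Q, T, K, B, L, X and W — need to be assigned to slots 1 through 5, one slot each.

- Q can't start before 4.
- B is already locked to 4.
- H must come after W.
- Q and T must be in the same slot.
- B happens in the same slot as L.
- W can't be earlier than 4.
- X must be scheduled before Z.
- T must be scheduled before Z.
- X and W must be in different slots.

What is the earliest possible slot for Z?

5

Precedence pushes Z to at least 5.
Z at 5 is achievable: B in 4; Z in 5; W in 4; Q in 4; L in 4; T in 4; H in 5; K in 1; X in 1.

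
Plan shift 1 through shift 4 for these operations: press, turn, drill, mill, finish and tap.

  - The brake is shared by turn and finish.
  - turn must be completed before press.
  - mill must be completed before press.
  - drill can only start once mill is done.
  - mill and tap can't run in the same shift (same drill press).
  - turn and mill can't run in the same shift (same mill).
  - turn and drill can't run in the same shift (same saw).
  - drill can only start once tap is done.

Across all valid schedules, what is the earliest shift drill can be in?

Precedence pushes drill to at least shift 2.
drill at shift 3 is achievable: mill=shift 1; finish=shift 1; press=shift 3; turn=shift 2; drill=shift 3; tap=shift 2.
Nothing earlier works — the conflict constraints rule out every shift before shift 3.

shift 3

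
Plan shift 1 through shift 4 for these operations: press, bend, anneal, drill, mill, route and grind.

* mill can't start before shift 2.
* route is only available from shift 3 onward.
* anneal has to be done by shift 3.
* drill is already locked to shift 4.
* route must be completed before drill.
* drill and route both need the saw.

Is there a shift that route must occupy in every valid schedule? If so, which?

shift 3

route's window is shift 3–shift 4.
drill is fixed at shift 4, and route can't share a shift with drill.
So route must be shift 3.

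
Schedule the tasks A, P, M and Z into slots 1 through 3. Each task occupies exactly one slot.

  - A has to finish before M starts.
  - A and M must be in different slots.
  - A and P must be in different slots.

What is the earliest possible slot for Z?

1

Z at 1 is achievable: P=2, Z=1, M=2, A=1.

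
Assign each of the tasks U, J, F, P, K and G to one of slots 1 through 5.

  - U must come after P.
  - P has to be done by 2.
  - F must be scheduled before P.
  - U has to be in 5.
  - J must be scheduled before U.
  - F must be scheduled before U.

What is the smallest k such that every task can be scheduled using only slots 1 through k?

5 slots

The precedence chain requires at least 3 distinct slots.
U can't be placed before 5, so the schedule must run through at least slot 5.
5 works (last occupied slot: 5): for example U in 5; K in 1; P in 2; F in 1; G in 1; J in 1.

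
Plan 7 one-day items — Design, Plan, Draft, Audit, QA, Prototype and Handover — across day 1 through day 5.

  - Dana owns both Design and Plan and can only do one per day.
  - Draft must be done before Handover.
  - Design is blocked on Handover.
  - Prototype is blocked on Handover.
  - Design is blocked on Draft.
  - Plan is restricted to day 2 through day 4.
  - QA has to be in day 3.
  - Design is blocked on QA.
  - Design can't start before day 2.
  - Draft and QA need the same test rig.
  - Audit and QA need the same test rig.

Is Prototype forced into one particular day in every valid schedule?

No

Prototype can be day 3 (e.g. Design=day 4, Prototype=day 3, Audit=day 1, Plan=day 2, QA=day 3, Draft=day 1, Handover=day 2) or day 4 (e.g. Design -> day 4, Prototype -> day 4, QA -> day 3, Handover -> day 2, Draft -> day 1, Audit -> day 1, Plan -> day 2).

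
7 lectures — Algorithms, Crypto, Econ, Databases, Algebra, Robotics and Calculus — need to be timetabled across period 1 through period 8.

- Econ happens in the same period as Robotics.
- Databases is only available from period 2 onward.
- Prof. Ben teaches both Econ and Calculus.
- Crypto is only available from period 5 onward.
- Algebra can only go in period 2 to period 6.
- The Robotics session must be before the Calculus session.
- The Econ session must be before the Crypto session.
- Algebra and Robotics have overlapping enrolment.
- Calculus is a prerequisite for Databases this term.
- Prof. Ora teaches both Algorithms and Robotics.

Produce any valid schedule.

Algebra=period 2; Algorithms=period 2; Econ=period 1; Calculus=period 2; Databases=period 3; Robotics=period 1; Crypto=period 5

Checking: Calculus(period 2) before Databases(period 3); Econ(period 1) before Crypto(period 5); Robotics(period 1) before Calculus(period 2); Algebra(period 2) != Robotics(period 1); Econ(period 1) != Calculus(period 2); Algorithms(period 2) != Robotics(period 1); Econ = Robotics = period 1; Crypto=period 5 in [period 5,period 8]; Databases=period 3 in [period 2,period 8]; Algebra=period 2 in [period 2,period 6].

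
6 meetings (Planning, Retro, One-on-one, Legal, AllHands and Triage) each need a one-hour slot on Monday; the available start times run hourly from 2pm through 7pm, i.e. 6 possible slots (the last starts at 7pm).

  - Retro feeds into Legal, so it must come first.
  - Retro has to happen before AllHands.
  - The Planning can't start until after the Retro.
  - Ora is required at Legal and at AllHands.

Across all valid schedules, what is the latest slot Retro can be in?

Downstream work caps Retro at 6pm.
Retro at 5pm is achievable: Triage=2pm, Legal=6pm, Retro=5pm, One-on-one=2pm, Planning=6pm, AllHands=7pm.
Nothing later works — the conflict constraints rule out every slot after 5pm.

5pm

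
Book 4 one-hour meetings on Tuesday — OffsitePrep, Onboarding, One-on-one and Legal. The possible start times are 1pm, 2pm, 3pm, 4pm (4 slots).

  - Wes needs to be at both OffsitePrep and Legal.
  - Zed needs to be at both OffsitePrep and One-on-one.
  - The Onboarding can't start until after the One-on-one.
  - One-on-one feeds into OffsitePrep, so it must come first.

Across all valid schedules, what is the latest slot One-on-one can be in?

Downstream work caps One-on-one at 3pm.
One-on-one at 3pm is achievable: Onboarding=4pm, OffsitePrep=4pm, Legal=1pm, One-on-one=3pm.

3pm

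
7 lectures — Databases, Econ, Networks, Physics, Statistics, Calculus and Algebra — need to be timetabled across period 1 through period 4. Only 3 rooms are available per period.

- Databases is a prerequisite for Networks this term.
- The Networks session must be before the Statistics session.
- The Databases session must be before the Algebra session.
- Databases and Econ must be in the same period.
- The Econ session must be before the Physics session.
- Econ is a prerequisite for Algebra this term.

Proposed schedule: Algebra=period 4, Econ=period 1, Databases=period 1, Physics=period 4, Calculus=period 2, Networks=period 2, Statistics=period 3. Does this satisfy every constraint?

Valid

The Databases session must be before the Algebra session — holds.
Econ is a prerequisite for Algebra this term — holds.
Databases is a prerequisite for Networks this term — holds.
Databases and Econ must be in the same period — holds.
The Econ session must be before the Physics session — holds.
The Networks session must be before the Statistics session — holds.
Only 3 rooms are available per period — holds.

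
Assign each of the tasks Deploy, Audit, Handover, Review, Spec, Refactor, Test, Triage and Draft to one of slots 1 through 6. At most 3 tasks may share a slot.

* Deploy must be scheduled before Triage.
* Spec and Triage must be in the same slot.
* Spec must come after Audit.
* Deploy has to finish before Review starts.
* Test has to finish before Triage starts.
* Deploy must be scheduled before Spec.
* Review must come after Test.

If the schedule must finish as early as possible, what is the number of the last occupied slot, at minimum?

The precedence chain requires at least 2 distinct slots.
With at most 3 per slot and 9 tasks, at least 3 slots are needed.
3 works (last occupied slot: 3): for example Audit=1, Review=2, Refactor=3, Draft=3, Spec=2, Handover=3, Deploy=1, Triage=2, Test=1.

slot 3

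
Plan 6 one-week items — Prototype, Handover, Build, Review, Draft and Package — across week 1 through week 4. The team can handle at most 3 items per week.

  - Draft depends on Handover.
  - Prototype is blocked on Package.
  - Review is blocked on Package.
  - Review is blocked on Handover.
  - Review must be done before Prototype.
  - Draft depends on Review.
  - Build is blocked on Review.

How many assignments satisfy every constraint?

12

Splitting on Prototype: it can be week 3 (4), week 4 (8). Listing each branch's schedules as (Handover, Build, Review, Draft, Package) by week number:
Prototype=week 3: (1,3,2,3,1) (1,3,2,4,1) (1,4,2,3,1) (1,4,2,4,1) — 4.
Prototype=week 4: (1,3,2,3,1) (1,3,2,4,1) (1,4,2,3,1) (1,4,2,4,1) (1,4,3,4,1) (1,4,3,4,2) (2,4,3,4,1) (2,4,3,4,2) — 8.
Summing: 4 + 8 = 12.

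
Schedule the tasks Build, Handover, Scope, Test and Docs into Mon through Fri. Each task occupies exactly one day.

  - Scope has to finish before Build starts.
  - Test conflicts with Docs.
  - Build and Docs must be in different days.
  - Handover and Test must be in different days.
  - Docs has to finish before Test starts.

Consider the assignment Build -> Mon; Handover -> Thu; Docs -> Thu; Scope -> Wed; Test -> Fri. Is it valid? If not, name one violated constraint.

Scope has to finish before Build starts — violated.
Docs has to finish before Test starts — holds.
Build and Docs must be in different days — holds.
Test conflicts with Docs — holds.
Handover and Test must be in different days — holds.

No. Scope has to finish before Build starts is not satisfied.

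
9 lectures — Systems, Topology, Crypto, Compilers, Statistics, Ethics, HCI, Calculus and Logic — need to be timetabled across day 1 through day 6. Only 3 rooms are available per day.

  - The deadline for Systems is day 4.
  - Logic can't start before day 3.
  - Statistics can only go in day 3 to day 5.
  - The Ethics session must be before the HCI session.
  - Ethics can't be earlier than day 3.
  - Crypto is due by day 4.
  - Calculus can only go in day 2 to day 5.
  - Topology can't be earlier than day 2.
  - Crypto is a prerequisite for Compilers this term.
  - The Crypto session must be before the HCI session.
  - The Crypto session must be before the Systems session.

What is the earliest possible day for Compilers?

day 2

Precedence pushes Compilers to at least day 2.
Compilers at day 2 is achievable: Logic=day 3; HCI=day 4; Crypto=day 1; Calculus=day 2; Statistics=day 3; Topology=day 4; Systems=day 2; Compilers=day 2; Ethics=day 3.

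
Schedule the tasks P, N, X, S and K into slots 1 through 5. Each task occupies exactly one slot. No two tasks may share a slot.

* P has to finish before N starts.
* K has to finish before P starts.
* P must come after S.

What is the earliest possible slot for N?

Precedence pushes N to at least 3.
N at 4 is achievable: X=5, S=1, N=4, K=2, P=3.
Nothing earlier works — the capacity limit rule out every slot before 4.

4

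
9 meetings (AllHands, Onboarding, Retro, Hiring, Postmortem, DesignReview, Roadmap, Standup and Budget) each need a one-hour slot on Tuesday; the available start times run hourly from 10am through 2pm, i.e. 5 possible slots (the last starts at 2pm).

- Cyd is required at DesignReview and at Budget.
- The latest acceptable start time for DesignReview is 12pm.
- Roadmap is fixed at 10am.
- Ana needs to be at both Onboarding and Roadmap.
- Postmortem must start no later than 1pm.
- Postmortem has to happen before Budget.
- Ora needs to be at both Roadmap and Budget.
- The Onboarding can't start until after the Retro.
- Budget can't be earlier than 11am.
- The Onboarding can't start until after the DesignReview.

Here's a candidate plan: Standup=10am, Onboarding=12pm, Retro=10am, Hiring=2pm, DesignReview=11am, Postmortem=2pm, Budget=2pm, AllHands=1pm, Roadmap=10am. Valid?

Invalid. Postmortem must start no later than 1pm.

Postmortem must start no later than 1pm — violated.
The Onboarding can't start until after the Retro — holds.
The latest acceptable start time for DesignReview is 12pm — holds.
Roadmap is fixed at 10am — holds.
Ora needs to be at both Roadmap and Budget — holds.
Cyd is required at DesignReview and at Budget — holds.
Postmortem has to happen before Budget — violated.
Ana needs to be at both Onboarding and Roadmap — holds.
Budget can't be earlier than 11am — holds.
The Onboarding can't start until after the DesignReview — holds.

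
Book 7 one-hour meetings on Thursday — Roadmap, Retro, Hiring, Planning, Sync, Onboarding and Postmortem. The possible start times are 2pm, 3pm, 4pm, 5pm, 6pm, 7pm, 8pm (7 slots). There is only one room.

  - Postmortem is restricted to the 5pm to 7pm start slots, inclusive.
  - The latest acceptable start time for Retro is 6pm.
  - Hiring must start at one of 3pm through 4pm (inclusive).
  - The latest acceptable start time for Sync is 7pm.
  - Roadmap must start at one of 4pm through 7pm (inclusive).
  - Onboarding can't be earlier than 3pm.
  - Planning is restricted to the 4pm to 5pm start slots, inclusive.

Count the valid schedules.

21

Splitting on Roadmap: it can be 4pm (3), 5pm (3), 6pm (7), 7pm (8). Listing each branch's schedules as (Retro, Hiring, Planning, Sync, Onboarding, Postmortem):
Roadmap=4pm: (2pm,3pm,5pm,6pm,8pm,7pm) (2pm,3pm,5pm,7pm,8pm,6pm) (6pm,3pm,5pm,2pm,8pm,7pm) — 3.
Roadmap=5pm: (2pm,3pm,4pm,6pm,8pm,7pm) (2pm,3pm,4pm,7pm,8pm,6pm) (6pm,3pm,4pm,2pm,8pm,7pm) — 3.
Roadmap=6pm: (2pm,3pm,4pm,5pm,8pm,7pm) (2pm,3pm,4pm,7pm,8pm,5pm) (2pm,3pm,5pm,4pm,8pm,7pm) (2pm,4pm,5pm,3pm,8pm,7pm) (3pm,4pm,5pm,2pm,8pm,7pm) (4pm,3pm,5pm,2pm,8pm,7pm) (5pm,3pm,4pm,2pm,8pm,7pm) — 7.
Roadmap=7pm: (2pm,3pm,4pm,5pm,8pm,6pm) (2pm,3pm,4pm,6pm,8pm,5pm) (2pm,3pm,5pm,4pm,8pm,6pm) (2pm,4pm,5pm,3pm,8pm,6pm) (3pm,4pm,5pm,2pm,8pm,6pm) (4pm,3pm,5pm,2pm,8pm,6pm) (5pm,3pm,4pm,2pm,8pm,6pm) (6pm,3pm,4pm,2pm,8pm,5pm) — 8.
Summing: 3 + 3 + 7 + 8 = 21.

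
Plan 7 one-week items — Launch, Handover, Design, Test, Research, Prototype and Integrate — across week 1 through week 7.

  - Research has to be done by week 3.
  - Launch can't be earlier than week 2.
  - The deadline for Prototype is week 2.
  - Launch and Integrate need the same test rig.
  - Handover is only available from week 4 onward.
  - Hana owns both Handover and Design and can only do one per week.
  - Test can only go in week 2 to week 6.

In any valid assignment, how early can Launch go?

Launch is available from week 2.
Launch at week 2 is achievable: Integrate=week 1, Launch=week 2, Test=week 2, Handover=week 4, Research=week 1, Design=week 1, Prototype=week 1.

week 2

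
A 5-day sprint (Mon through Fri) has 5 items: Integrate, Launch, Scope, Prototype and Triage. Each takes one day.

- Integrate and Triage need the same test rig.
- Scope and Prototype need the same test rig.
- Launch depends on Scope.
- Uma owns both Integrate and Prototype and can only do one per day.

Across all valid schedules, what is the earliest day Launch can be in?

Precedence pushes Launch to at least Tue.
Launch at Tue is achievable: Scope in Mon, Integrate in Mon, Triage in Tue, Launch in Tue, Prototype in Tue.

Tue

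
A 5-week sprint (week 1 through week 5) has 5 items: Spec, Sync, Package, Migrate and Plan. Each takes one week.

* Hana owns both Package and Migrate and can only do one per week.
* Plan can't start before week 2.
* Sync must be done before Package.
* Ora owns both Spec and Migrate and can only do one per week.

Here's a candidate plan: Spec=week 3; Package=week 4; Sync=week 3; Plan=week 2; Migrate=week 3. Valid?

No — it violates: Ora owns both Spec and Migrate and can only do one per week

Hana owns both Package and Migrate and can only do one per week — holds.
Sync must be done before Package — holds.
Plan can't start before week 2 — holds.
Ora owns both Spec and Migrate and can only do one per week — violated.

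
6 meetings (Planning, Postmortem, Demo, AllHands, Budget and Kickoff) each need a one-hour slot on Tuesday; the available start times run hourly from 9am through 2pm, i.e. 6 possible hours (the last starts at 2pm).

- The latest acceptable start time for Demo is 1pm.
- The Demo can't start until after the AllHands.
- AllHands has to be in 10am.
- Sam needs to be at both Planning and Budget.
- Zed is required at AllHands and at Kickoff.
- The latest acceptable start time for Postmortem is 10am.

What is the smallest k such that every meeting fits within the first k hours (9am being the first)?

The precedence chain requires at least 2 distinct hours.
Propagating the time windows through the other constraints, Demo can't land before 11am — that is hour 3 counting from 9am — so the schedule must run through at least 3 hours.
3 works (last occupied hour: 11am): for example Planning in 9am, AllHands in 10am, Demo in 11am, Postmortem in 9am, Budget in 10am, Kickoff in 9am.

3 hours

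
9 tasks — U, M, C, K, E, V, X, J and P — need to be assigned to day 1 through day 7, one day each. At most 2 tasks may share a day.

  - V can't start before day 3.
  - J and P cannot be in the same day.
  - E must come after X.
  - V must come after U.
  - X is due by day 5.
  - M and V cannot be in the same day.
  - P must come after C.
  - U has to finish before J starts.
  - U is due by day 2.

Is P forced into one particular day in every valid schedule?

No

P can be day 2 (e.g. K=day 5; C=day 1; V=day 3; X=day 2; P=day 2; E=day 3; J=day 4; U=day 1; M=day 4) or day 3 (e.g. P in day 3; X in day 1; E in day 2; K in day 5; J in day 4; C in day 2; U in day 1; V in day 3; M in day 4).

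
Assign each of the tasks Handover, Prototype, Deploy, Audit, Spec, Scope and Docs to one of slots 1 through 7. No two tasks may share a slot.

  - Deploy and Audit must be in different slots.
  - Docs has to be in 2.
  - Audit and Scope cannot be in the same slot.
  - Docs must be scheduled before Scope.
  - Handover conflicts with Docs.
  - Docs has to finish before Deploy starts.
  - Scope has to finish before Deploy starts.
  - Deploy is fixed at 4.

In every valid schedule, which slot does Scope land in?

3

Docs is fixed at 2 and must come before Scope, so Scope is at least 3.
Deploy is fixed at 4 and must come after Scope, so Scope is at most 3.
So Scope must be 3.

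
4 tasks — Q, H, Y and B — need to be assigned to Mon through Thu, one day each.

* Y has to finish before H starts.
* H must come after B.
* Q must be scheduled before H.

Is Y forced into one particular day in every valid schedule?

No

Y can be Mon (e.g. B -> Mon, Y -> Mon, Q -> Mon, H -> Tue) or Tue (e.g. Q in Mon; H in Wed; Y in Tue; B in Mon).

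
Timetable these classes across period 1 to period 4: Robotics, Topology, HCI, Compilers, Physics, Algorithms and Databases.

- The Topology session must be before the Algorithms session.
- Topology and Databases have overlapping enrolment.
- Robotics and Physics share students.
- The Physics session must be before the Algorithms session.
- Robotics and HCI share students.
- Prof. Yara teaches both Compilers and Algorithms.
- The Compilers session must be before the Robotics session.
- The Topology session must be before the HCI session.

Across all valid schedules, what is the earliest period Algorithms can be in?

Precedence pushes Algorithms to at least period 2.
Algorithms at period 2 is achievable: Topology -> period 1; Compilers -> period 1; HCI -> period 3; Algorithms -> period 2; Databases -> period 2; Robotics -> period 2; Physics -> period 1.

period 2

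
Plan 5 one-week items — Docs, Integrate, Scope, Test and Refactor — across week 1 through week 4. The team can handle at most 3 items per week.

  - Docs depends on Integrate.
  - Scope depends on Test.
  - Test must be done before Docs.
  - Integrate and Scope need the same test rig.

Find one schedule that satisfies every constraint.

Integrate in week 1; Docs in week 2; Test in week 1; Scope in week 2; Refactor in week 1

Checking: Test(week 1) before Scope(week 2); Test(week 1) before Docs(week 2); Integrate(week 1) before Docs(week 2); Integrate(week 1) != Scope(week 2); max 3 per week (cap 3).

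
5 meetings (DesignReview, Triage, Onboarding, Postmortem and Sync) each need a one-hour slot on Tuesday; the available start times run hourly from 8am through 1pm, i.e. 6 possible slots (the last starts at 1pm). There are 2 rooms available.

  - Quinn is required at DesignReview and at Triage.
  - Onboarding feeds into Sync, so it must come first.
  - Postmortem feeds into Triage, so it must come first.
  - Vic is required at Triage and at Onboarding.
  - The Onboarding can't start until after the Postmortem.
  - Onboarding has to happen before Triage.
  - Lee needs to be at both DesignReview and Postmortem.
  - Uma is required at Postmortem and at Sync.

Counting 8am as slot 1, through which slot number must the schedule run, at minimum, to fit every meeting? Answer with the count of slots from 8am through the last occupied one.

3 slots

The precedence chain requires at least 3 distinct slots.
With at most 2 per slot and 5 meetings, at least 3 slots are needed.
3 works (last occupied slot: 10am): for example Postmortem=8am; DesignReview=9am; Onboarding=9am; Sync=10am; Triage=10am.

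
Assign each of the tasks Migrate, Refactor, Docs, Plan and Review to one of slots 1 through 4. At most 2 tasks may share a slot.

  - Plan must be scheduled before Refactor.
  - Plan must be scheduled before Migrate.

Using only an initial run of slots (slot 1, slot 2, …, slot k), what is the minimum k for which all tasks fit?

3

The precedence chain requires at least 2 distinct slots.
With at most 2 per slot and 5 tasks, at least 3 slots are needed.
3 works (last occupied slot: 3): for example Refactor -> 2; Plan -> 1; Migrate -> 2; Review -> 3; Docs -> 1.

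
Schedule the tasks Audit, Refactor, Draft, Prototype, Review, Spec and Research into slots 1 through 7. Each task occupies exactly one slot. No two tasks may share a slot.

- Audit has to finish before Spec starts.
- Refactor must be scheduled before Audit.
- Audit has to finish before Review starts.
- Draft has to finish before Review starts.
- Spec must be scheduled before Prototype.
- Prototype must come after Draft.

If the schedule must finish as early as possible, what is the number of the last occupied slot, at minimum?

slot 7

The precedence chain requires at least 4 distinct slots.
With at most 1 per slot and 7 tasks, at least 7 slots are needed.
7 works (last occupied slot: 7): for example Prototype in 5; Draft in 3; Review in 6; Research in 7; Refactor in 1; Audit in 2; Spec in 4.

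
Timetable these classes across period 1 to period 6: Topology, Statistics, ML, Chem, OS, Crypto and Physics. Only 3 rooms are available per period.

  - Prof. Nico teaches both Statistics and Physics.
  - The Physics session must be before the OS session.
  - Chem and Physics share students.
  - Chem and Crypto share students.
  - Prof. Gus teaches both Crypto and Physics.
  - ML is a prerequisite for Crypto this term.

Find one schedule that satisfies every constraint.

Chem in period 3, Crypto in period 2, Physics in period 1, Topology in period 1, ML in period 1, Statistics in period 2, OS in period 2

Checking: Physics(period 1) before OS(period 2); ML(period 1) before Crypto(period 2); Statistics(period 2) != Physics(period 1); Crypto(period 2) != Physics(period 1); Chem(period 3) != Physics(period 1); Chem(period 3) != Crypto(period 2); max 3 per period (cap 3).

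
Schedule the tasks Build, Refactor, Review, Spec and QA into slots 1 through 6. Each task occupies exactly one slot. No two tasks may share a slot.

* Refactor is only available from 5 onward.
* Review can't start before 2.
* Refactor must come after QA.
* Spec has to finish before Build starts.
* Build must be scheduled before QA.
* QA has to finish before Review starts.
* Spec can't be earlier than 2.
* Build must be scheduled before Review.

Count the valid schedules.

Enumerating: QA=4, Review=6, Refactor=5, Spec=2, Build=3 | Refactor in 6, Build in 3, Review in 5, Spec in 2, QA in 4.

2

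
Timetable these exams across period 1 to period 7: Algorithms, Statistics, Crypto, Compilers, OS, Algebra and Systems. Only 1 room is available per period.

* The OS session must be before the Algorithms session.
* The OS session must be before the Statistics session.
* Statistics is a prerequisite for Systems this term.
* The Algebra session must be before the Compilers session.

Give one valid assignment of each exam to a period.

Compilers -> period 5; Systems -> period 6; Algebra -> period 4; Crypto -> period 7; Statistics -> period 2; OS -> period 1; Algorithms -> period 3

Checking: Algebra(period 4) before Compilers(period 5); OS(period 1) before Statistics(period 2); OS(period 1) before Algorithms(period 3); Statistics(period 2) before Systems(period 6); max 1 per period (cap 1).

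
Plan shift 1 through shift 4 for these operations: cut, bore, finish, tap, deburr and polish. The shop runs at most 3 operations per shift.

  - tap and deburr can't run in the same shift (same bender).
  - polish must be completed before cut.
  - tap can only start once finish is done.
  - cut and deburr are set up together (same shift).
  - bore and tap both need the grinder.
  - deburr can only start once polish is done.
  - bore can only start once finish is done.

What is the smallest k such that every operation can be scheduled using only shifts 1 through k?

3 shifts

The precedence chain requires at least 2 distinct shifts.
With at most 3 per shift and 6 operations, at least 2 shifts are needed.
Could 2 shifts be enough, i.e. nothing placed later than shift 2? No: deburr must come after polish (at shift 1 or later) → {shift 2}; bore must come after finish (at shift 1 or later) → {shift 2}; finish must come before bore (at shift 2 or earlier) → {shift 1}; tap must come after finish (at shift 1 or later) → {shift 2}; deburr can't share with tap (shift 2) → nothing is left.
So 2 shifts is not enough.
3 works (last occupied shift: shift 3): for example finish in shift 1, bore in shift 2, tap in shift 3, cut in shift 2, deburr in shift 2, polish in shift 1.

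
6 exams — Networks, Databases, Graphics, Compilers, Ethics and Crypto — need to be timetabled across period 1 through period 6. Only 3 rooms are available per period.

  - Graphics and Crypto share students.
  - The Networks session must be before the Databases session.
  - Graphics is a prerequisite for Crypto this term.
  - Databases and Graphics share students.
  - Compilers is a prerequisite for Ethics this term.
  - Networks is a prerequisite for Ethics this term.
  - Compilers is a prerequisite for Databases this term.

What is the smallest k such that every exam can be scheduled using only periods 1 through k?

The precedence chain requires at least 2 distinct periods.
With at most 3 per period and 6 exams, at least 2 periods are needed.
2 works (last occupied period: period 2): for example Crypto=period 2; Databases=period 2; Graphics=period 1; Networks=period 1; Compilers=period 1; Ethics=period 2.

2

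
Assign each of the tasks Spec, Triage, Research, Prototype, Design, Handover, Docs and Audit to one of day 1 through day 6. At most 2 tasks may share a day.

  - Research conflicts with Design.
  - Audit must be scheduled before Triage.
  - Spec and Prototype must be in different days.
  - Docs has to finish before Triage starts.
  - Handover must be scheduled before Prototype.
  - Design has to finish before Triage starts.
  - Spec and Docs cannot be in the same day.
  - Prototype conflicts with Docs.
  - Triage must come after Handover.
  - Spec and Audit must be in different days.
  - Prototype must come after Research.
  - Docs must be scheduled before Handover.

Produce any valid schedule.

Prototype in day 4, Research in day 3, Design in day 1, Handover in day 2, Docs in day 1, Audit in day 2, Triage in day 3, Spec in day 5

Checking: Research(day 3) before Prototype(day 4); Audit(day 2) before Triage(day 3); Docs(day 1) before Triage(day 3); Design(day 1) before Triage(day 3); Handover(day 2) before Triage(day 3); Docs(day 1) before Handover(day 2); Handover(day 2) before Prototype(day 4); Spec(day 5) != Audit(day 2); Spec(day 5) != Docs(day 1); Prototype(day 4) != Docs(day 1); Research(day 3) != Design(day 1); Spec(day 5) != Prototype(day 4); max 2 per day (cap 2).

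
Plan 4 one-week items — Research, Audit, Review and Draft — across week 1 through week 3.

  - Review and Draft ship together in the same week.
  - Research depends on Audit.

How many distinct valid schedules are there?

9

Splitting on Research: it can be week 2 (3), week 3 (6). Listing each branch's schedules as (Audit, Review, Draft) by week number:
Research=week 2: (1,1,1) (1,2,2) (1,3,3) — 3.
Research=week 3: (1,1,1) (1,2,2) (1,3,3) (2,1,1) (2,2,2) (2,3,3) — 6.
Summing: 3 + 6 = 9.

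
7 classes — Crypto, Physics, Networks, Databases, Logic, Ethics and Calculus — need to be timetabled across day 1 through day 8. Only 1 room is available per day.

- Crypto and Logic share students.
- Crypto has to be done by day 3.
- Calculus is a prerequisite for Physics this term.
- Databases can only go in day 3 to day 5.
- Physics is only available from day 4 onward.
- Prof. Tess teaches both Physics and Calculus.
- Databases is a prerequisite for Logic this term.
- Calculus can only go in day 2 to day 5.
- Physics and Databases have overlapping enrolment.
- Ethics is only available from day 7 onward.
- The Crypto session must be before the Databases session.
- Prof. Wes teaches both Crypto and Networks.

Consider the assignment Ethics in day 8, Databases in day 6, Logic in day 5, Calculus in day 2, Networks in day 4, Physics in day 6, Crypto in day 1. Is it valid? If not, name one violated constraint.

Databases can only go in day 3 to day 5 — violated.
Physics and Databases have overlapping enrolment — violated.
Prof. Wes teaches both Crypto and Networks — holds.
Ethics is only available from day 7 onward — holds.
Only 1 room is available per day — violated.
Prof. Tess teaches both Physics and Calculus — holds.
Calculus can only go in day 2 to day 5 — holds.
Databases is a prerequisite for Logic this term — violated.
Crypto has to be done by day 3 — holds.
Physics is only available from day 4 onward — holds.
The Crypto session must be before the Databases session — holds.
Calculus is a prerequisite for Physics this term — holds.
Crypto and Logic share students — holds.

No. Physics and Databases have overlapping enrolment is not satisfied.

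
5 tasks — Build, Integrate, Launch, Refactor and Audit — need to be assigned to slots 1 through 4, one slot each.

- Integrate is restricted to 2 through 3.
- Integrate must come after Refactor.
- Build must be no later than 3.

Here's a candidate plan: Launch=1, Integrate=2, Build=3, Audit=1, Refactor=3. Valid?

Integrate is restricted to 2 through 3 — holds.
Build must be no later than 3 — holds.
Integrate must come after Refactor — violated.

No. Integrate must come after Refactor is not satisfied.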